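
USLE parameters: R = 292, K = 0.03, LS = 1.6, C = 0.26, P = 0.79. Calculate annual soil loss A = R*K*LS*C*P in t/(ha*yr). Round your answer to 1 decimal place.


Step 1: A = R * K * LS * C * P
Step 2: R * K = 292 * 0.03 = 8.76
Step 3: (R*K) * LS = 8.76 * 1.6 = 14.016
Step 4: * C * P = 14.016 * 0.26 * 0.79 = 2.9
Step 5: A = 2.9 t/(ha*yr)

2.9


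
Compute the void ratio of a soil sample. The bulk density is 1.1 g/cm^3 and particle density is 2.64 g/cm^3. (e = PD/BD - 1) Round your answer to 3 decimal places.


Step 1: e = PD / BD - 1
Step 2: e = 2.64 / 1.1 - 1
Step 3: e = 2.4 - 1
Step 4: e = 1.4

1.4


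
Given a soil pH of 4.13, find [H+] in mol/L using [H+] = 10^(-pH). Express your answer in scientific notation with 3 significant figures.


Step 1: [H+] = 10^(-pH)
Step 2: [H+] = 10^(-4.13)
Step 3: [H+] = 7.41e-05 mol/L

7.41e-05


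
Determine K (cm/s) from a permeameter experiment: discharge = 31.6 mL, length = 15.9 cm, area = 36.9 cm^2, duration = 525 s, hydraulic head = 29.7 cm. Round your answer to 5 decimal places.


Step 1: K = Q * L / (A * t * h)
Step 2: Numerator = 31.6 * 15.9 = 502.44
Step 3: Denominator = 36.9 * 525 * 29.7 = 575363.25
Step 4: K = 502.44 / 575363.25 = 0.00087 cm/s

0.00087


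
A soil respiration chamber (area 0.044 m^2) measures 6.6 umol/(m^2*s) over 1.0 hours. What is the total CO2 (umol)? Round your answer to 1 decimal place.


Step 1: Convert time to seconds: 1.0 hr * 3600 = 3600.0 s
Step 2: Total = flux * area * time_s
Step 3: Total = 6.6 * 0.044 * 3600.0
Step 4: Total = 1045.4 umol

1045.4


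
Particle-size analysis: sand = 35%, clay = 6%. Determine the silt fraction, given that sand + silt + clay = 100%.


Step 1: sand + silt + clay = 100%
Step 2: silt = 100 - sand - clay
Step 3: silt = 100 - 35 - 6
Step 4: silt = 59%

59


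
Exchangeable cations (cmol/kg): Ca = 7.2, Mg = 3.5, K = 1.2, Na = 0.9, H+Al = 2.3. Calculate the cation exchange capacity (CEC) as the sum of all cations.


Step 1: CEC = Ca + Mg + K + Na + (H+Al)
Step 2: CEC = 7.2 + 3.5 + 1.2 + 0.9 + 2.3
Step 3: CEC = 15.1 cmol/kg

15.1


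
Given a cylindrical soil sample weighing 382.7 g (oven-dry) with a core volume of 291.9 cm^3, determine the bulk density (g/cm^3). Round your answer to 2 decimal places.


Step 1: Identify the formula: BD = dry mass / volume
Step 2: Substitute values: BD = 382.7 / 291.9
Step 3: BD = 1.31 g/cm^3

1.31


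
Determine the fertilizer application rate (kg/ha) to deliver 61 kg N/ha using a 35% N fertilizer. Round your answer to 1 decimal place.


Step 1: Fertilizer rate = target N / (N content / 100)
Step 2: Rate = 61 / (35 / 100)
Step 3: Rate = 61 / 0.35
Step 4: Rate = 174.3 kg/ha

174.3


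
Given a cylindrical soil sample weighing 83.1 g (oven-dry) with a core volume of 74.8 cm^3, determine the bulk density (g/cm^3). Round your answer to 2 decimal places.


Step 1: Identify the formula: BD = dry mass / volume
Step 2: Substitute values: BD = 83.1 / 74.8
Step 3: BD = 1.11 g/cm^3

1.11


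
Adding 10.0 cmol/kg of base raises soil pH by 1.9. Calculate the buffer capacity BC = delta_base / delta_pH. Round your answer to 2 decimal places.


Step 1: BC = change in base / change in pH
Step 2: BC = 10.0 / 1.9
Step 3: BC = 5.26 cmol/(kg*pH unit)

5.26


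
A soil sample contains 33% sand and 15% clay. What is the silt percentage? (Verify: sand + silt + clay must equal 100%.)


Step 1: sand + silt + clay = 100%
Step 2: silt = 100 - sand - clay
Step 3: silt = 100 - 33 - 15
Step 4: silt = 52%

52


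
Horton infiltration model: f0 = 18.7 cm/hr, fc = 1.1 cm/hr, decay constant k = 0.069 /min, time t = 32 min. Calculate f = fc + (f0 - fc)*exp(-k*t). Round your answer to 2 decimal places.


Step 1: f = fc + (f0 - fc) * exp(-k * t)
Step 2: exp(-0.069 * 32) = 0.10992
Step 3: f = 1.1 + (18.7 - 1.1) * 0.10992
Step 4: f = 1.1 + 17.6 * 0.10992
Step 5: f = 3.03 cm/hr

3.03


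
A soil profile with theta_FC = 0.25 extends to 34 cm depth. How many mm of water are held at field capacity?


Step 1: Water (mm) = theta_FC * depth (cm) * 10
Step 2: Water = 0.25 * 34 * 10
Step 3: Water = 85.0 mm

85.0


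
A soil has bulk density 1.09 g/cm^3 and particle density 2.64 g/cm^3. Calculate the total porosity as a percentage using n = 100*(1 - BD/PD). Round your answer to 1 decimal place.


Step 1: Formula: n = 100 * (1 - BD / PD)
Step 2: n = 100 * (1 - 1.09 / 2.64)
Step 3: n = 100 * (1 - 0.41288)
Step 4: n = 58.7%

58.7


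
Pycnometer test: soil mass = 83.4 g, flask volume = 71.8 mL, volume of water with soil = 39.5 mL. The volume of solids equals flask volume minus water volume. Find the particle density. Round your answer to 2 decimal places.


Step 1: Volume of solids = flask volume - water volume with soil
Step 2: V_solids = 71.8 - 39.5 = 32.3 mL
Step 3: Particle density = mass / V_solids = 83.4 / 32.3 = 2.58 g/cm^3

2.58


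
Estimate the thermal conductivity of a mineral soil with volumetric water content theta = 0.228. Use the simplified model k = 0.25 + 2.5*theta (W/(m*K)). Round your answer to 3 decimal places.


Step 1: k = 0.25 + 2.5 * theta
Step 2: k = 0.25 + 2.5 * 0.228
Step 3: k = 0.25 + 0.57
Step 4: k = 0.82 W/(m*K)

0.82


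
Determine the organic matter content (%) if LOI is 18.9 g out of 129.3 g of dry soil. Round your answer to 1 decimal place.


Step 1: OM% = 100 * LOI / sample mass
Step 2: OM = 100 * 18.9 / 129.3
Step 3: OM = 14.6%

14.6


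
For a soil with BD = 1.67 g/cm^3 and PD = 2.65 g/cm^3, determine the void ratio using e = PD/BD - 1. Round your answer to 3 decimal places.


Step 1: e = PD / BD - 1
Step 2: e = 2.65 / 1.67 - 1
Step 3: e = 1.58683 - 1
Step 4: e = 0.587

0.587


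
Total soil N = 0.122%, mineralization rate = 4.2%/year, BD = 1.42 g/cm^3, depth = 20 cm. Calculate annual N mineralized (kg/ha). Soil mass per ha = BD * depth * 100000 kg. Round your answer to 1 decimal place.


Step 1: Soil mass per ha = BD * depth * 100000 = 1.42 * 20 * 100000 = 2840000 kg
Step 2: Total N pool = soil mass * N%/100 = 2840000 * 0.122/100 = 3464.8 kg/ha
Step 3: N mineralized = N pool * rate%/100 = 3464.8 * 4.2/100 = 145.5 kg/ha/yr

145.5


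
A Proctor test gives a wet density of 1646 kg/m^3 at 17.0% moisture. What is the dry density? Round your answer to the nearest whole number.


Step 1: Dry density = wet density / (1 + w/100)
Step 2: Dry density = 1646 / (1 + 17.0/100)
Step 3: Dry density = 1646 / 1.17
Step 4: Dry density = 1407 kg/m^3

1407


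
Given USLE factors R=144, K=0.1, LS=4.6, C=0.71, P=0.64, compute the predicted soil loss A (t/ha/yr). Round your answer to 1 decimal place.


Step 1: A = R * K * LS * C * P
Step 2: R * K = 144 * 0.1 = 14.4
Step 3: (R*K) * LS = 14.4 * 4.6 = 66.24
Step 4: * C * P = 66.24 * 0.71 * 0.64 = 30.1
Step 5: A = 30.1 t/(ha*yr)

30.1


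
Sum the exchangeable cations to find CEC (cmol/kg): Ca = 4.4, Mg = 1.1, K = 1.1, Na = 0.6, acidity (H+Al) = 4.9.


Step 1: CEC = Ca + Mg + K + Na + (H+Al)
Step 2: CEC = 4.4 + 1.1 + 1.1 + 0.6 + 4.9
Step 3: CEC = 12.1 cmol/kg

12.1


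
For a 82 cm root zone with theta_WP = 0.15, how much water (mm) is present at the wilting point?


Step 1: Water (mm) = theta_WP * depth * 10
Step 2: Water = 0.15 * 82 * 10
Step 3: Water = 123.0 mm

123.0


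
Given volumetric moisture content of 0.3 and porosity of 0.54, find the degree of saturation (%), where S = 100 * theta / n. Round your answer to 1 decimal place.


Step 1: S = 100 * theta_v / n
Step 2: S = 100 * 0.3 / 0.54
Step 3: S = 55.6%

55.6


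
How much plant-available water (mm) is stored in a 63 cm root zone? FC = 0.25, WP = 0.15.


Step 1: Available water = (FC - WP) * depth * 10
Step 2: AW = (0.25 - 0.15) * 63 * 10
Step 3: AW = 0.1 * 63 * 10
Step 4: AW = 63.0 mm

63.0


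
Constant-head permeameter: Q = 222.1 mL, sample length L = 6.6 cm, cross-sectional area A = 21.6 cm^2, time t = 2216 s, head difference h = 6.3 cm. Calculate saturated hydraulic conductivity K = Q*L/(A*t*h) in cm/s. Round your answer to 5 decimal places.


Step 1: K = Q * L / (A * t * h)
Step 2: Numerator = 222.1 * 6.6 = 1465.86
Step 3: Denominator = 21.6 * 2216 * 6.3 = 301553.28
Step 4: K = 1465.86 / 301553.28 = 0.00486 cm/s

0.00486


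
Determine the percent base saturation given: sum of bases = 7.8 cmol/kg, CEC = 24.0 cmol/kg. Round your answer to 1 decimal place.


Step 1: BS = 100 * (sum of bases) / CEC
Step 2: BS = 100 * 7.8 / 24.0
Step 3: BS = 32.5%

32.5


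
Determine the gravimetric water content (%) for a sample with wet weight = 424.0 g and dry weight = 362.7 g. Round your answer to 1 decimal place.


Step 1: Water mass = wet - dry = 424.0 - 362.7 = 61.3 g
Step 2: w = 100 * water mass / dry mass
Step 3: w = 100 * 61.3 / 362.7 = 16.9%

16.9


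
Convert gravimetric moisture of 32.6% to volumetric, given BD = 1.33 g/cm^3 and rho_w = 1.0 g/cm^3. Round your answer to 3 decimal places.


Step 1: theta = (w / 100) * BD / rho_w
Step 2: theta = (32.6 / 100) * 1.33 / 1.0
Step 3: theta = 0.326 * 1.33
Step 4: theta = 0.434

0.434


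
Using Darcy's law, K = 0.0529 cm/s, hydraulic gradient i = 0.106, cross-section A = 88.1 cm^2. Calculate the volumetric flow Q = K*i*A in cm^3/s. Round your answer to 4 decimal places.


Step 1: Apply Darcy's law: Q = K * i * A
Step 2: Q = 0.0529 * 0.106 * 88.1
Step 3: Q = 0.494 cm^3/s

0.494


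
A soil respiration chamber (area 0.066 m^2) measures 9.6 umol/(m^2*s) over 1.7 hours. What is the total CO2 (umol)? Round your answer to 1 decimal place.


Step 1: Convert time to seconds: 1.7 hr * 3600 = 6120.0 s
Step 2: Total = flux * area * time_s
Step 3: Total = 9.6 * 0.066 * 6120.0
Step 4: Total = 3877.6 umol

3877.6


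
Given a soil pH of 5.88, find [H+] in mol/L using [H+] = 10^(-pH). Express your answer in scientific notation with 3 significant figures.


Step 1: [H+] = 10^(-pH)
Step 2: [H+] = 10^(-5.88)
Step 3: [H+] = 1.32e-06 mol/L

1.32e-06


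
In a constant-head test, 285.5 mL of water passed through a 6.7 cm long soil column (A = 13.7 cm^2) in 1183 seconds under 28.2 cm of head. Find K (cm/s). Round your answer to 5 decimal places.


Step 1: K = Q * L / (A * t * h)
Step 2: Numerator = 285.5 * 6.7 = 1912.85
Step 3: Denominator = 13.7 * 1183 * 28.2 = 457040.22
Step 4: K = 1912.85 / 457040.22 = 0.00419 cm/s

0.00419


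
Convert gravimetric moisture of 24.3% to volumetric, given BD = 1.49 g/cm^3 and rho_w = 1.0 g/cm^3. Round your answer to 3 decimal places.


Step 1: theta = (w / 100) * BD / rho_w
Step 2: theta = (24.3 / 100) * 1.49 / 1.0
Step 3: theta = 0.243 * 1.49
Step 4: theta = 0.362

0.362


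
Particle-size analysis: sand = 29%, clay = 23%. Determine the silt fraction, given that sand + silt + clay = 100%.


Step 1: sand + silt + clay = 100%
Step 2: silt = 100 - sand - clay
Step 3: silt = 100 - 29 - 23
Step 4: silt = 48%

48


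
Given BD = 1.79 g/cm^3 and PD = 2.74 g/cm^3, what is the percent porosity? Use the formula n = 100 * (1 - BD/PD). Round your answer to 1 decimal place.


Step 1: Formula: n = 100 * (1 - BD / PD)
Step 2: n = 100 * (1 - 1.79 / 2.74)
Step 3: n = 100 * (1 - 0.65328)
Step 4: n = 34.7%

34.7


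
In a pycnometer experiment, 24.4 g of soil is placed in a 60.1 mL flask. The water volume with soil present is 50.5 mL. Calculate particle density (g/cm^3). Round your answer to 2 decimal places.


Step 1: Volume of solids = flask volume - water volume with soil
Step 2: V_solids = 60.1 - 50.5 = 9.6 mL
Step 3: Particle density = mass / V_solids = 24.4 / 9.6 = 2.54 g/cm^3

2.54


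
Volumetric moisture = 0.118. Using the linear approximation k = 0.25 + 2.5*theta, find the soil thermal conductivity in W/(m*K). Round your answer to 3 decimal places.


Step 1: k = 0.25 + 2.5 * theta
Step 2: k = 0.25 + 2.5 * 0.118
Step 3: k = 0.25 + 0.295
Step 4: k = 0.545 W/(m*K)

0.545


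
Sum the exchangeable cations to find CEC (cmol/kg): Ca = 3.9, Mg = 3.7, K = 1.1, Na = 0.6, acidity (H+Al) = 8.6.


Step 1: CEC = Ca + Mg + K + Na + (H+Al)
Step 2: CEC = 3.9 + 3.7 + 1.1 + 0.6 + 8.6
Step 3: CEC = 17.9 cmol/kg

17.9


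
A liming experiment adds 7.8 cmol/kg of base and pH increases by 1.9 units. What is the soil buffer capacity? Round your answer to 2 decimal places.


Step 1: BC = change in base / change in pH
Step 2: BC = 7.8 / 1.9
Step 3: BC = 4.11 cmol/(kg*pH unit)

4.11


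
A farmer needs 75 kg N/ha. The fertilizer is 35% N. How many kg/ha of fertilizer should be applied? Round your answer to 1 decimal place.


Step 1: Fertilizer rate = target N / (N content / 100)
Step 2: Rate = 75 / (35 / 100)
Step 3: Rate = 75 / 0.35
Step 4: Rate = 214.3 kg/ha

214.3


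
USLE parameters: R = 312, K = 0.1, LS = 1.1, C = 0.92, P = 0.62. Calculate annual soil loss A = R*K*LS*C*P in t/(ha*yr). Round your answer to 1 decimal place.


Step 1: A = R * K * LS * C * P
Step 2: R * K = 312 * 0.1 = 31.2
Step 3: (R*K) * LS = 31.2 * 1.1 = 34.32
Step 4: * C * P = 34.32 * 0.92 * 0.62 = 19.6
Step 5: A = 19.6 t/(ha*yr)

19.6


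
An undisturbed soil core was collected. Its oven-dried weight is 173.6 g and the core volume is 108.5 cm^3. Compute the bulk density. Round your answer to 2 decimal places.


Step 1: Identify the formula: BD = dry mass / volume
Step 2: Substitute values: BD = 173.6 / 108.5
Step 3: BD = 1.6 g/cm^3

1.6


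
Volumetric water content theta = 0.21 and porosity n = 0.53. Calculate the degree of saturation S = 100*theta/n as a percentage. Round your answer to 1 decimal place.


Step 1: S = 100 * theta_v / n
Step 2: S = 100 * 0.21 / 0.53
Step 3: S = 39.6%

39.6


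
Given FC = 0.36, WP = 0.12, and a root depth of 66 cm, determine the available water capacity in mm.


Step 1: Available water = (FC - WP) * depth * 10
Step 2: AW = (0.36 - 0.12) * 66 * 10
Step 3: AW = 0.24 * 66 * 10
Step 4: AW = 158.4 mm

158.4


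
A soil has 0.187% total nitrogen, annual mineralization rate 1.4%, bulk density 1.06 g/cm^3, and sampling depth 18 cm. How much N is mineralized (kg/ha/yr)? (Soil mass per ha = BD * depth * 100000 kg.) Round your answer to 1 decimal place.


Step 1: Soil mass per ha = BD * depth * 100000 = 1.06 * 18 * 100000 = 1908000 kg
Step 2: Total N pool = soil mass * N%/100 = 1908000 * 0.187/100 = 3567.96 kg/ha
Step 3: N mineralized = N pool * rate%/100 = 3567.96 * 1.4/100 = 50.0 kg/ha/yr

50.0


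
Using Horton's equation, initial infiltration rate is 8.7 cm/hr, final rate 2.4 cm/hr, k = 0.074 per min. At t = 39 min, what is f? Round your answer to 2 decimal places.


Step 1: f = fc + (f0 - fc) * exp(-k * t)
Step 2: exp(-0.074 * 39) = 0.055799
Step 3: f = 2.4 + (8.7 - 2.4) * 0.055799
Step 4: f = 2.4 + 6.3 * 0.055799
Step 5: f = 2.75 cm/hr

2.75


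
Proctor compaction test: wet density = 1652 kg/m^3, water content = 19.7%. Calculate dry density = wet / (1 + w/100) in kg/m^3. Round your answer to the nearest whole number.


Step 1: Dry density = wet density / (1 + w/100)
Step 2: Dry density = 1652 / (1 + 19.7/100)
Step 3: Dry density = 1652 / 1.197
Step 4: Dry density = 1380 kg/m^3

1380


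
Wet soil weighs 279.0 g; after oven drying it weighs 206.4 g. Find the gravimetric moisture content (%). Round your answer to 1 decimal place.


Step 1: Water mass = wet - dry = 279.0 - 206.4 = 72.6 g
Step 2: w = 100 * water mass / dry mass
Step 3: w = 100 * 72.6 / 206.4 = 35.2%

35.2


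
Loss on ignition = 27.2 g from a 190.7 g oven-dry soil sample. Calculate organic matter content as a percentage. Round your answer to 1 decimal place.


Step 1: OM% = 100 * LOI / sample mass
Step 2: OM = 100 * 27.2 / 190.7
Step 3: OM = 14.3%

14.3


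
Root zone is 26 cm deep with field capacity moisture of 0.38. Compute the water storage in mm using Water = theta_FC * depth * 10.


Step 1: Water (mm) = theta_FC * depth (cm) * 10
Step 2: Water = 0.38 * 26 * 10
Step 3: Water = 98.8 mm

98.8


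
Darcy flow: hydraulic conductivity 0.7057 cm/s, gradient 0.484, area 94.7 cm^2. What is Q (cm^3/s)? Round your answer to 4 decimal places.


Step 1: Apply Darcy's law: Q = K * i * A
Step 2: Q = 0.7057 * 0.484 * 94.7
Step 3: Q = 32.3456 cm^3/s

32.3456


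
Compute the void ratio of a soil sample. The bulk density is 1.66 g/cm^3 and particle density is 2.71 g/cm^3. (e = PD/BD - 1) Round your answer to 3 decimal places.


Step 1: e = PD / BD - 1
Step 2: e = 2.71 / 1.66 - 1
Step 3: e = 1.63253 - 1
Step 4: e = 0.633

0.633


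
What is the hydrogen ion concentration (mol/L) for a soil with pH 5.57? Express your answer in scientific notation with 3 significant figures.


Step 1: [H+] = 10^(-pH)
Step 2: [H+] = 10^(-5.57)
Step 3: [H+] = 2.69e-06 mol/L

2.69e-06


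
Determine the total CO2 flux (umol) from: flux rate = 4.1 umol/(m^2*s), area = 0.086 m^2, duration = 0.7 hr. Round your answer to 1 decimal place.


Step 1: Convert time to seconds: 0.7 hr * 3600 = 2520.0 s
Step 2: Total = flux * area * time_s
Step 3: Total = 4.1 * 0.086 * 2520.0
Step 4: Total = 888.6 umol

888.6


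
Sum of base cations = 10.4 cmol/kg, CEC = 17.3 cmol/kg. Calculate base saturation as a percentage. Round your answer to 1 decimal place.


Step 1: BS = 100 * (sum of bases) / CEC
Step 2: BS = 100 * 10.4 / 17.3
Step 3: BS = 60.1%

60.1


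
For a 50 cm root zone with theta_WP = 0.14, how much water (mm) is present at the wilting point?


Step 1: Water (mm) = theta_WP * depth * 10
Step 2: Water = 0.14 * 50 * 10
Step 3: Water = 70.0 mm

70.0


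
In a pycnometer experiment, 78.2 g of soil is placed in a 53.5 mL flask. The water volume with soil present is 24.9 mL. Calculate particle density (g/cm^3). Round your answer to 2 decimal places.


Step 1: Volume of solids = flask volume - water volume with soil
Step 2: V_solids = 53.5 - 24.9 = 28.6 mL
Step 3: Particle density = mass / V_solids = 78.2 / 28.6 = 2.73 g/cm^3

2.73


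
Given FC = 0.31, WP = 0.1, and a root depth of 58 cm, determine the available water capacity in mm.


Step 1: Available water = (FC - WP) * depth * 10
Step 2: AW = (0.31 - 0.1) * 58 * 10
Step 3: AW = 0.21 * 58 * 10
Step 4: AW = 121.8 mm

121.8


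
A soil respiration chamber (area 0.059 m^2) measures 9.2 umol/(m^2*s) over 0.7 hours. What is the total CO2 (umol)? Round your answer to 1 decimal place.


Step 1: Convert time to seconds: 0.7 hr * 3600 = 2520.0 s
Step 2: Total = flux * area * time_s
Step 3: Total = 9.2 * 0.059 * 2520.0
Step 4: Total = 1367.9 umol

1367.9


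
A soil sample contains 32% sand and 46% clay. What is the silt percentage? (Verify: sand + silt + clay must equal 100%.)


Step 1: sand + silt + clay = 100%
Step 2: silt = 100 - sand - clay
Step 3: silt = 100 - 32 - 46
Step 4: silt = 22%

22


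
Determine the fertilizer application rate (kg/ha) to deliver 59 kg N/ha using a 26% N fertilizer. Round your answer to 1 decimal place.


Step 1: Fertilizer rate = target N / (N content / 100)
Step 2: Rate = 59 / (26 / 100)
Step 3: Rate = 59 / 0.26
Step 4: Rate = 226.9 kg/ha

226.9


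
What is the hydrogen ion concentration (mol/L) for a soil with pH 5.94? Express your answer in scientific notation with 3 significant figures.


Step 1: [H+] = 10^(-pH)
Step 2: [H+] = 10^(-5.94)
Step 3: [H+] = 1.15e-06 mol/L

1.15e-06


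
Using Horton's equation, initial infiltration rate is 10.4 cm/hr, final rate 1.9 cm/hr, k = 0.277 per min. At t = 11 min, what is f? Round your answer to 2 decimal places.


Step 1: f = fc + (f0 - fc) * exp(-k * t)
Step 2: exp(-0.277 * 11) = 0.047501
Step 3: f = 1.9 + (10.4 - 1.9) * 0.047501
Step 4: f = 1.9 + 8.5 * 0.047501
Step 5: f = 2.3 cm/hr

2.3


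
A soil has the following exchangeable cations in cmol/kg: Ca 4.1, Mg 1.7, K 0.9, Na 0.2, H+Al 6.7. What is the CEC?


Step 1: CEC = Ca + Mg + K + Na + (H+Al)
Step 2: CEC = 4.1 + 1.7 + 0.9 + 0.2 + 6.7
Step 3: CEC = 13.6 cmol/kg

13.6


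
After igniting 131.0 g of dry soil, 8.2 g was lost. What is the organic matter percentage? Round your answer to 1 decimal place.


Step 1: OM% = 100 * LOI / sample mass
Step 2: OM = 100 * 8.2 / 131.0
Step 3: OM = 6.3%

6.3


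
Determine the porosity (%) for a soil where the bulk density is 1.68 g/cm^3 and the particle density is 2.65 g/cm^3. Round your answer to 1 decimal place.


Step 1: Formula: n = 100 * (1 - BD / PD)
Step 2: n = 100 * (1 - 1.68 / 2.65)
Step 3: n = 100 * (1 - 0.63396)
Step 4: n = 36.6%

36.6


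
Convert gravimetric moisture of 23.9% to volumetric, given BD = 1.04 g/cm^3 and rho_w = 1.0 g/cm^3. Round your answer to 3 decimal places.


Step 1: theta = (w / 100) * BD / rho_w
Step 2: theta = (23.9 / 100) * 1.04 / 1.0
Step 3: theta = 0.239 * 1.04
Step 4: theta = 0.249

0.249


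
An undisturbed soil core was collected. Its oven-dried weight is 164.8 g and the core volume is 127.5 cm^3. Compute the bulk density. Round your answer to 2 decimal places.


Step 1: Identify the formula: BD = dry mass / volume
Step 2: Substitute values: BD = 164.8 / 127.5
Step 3: BD = 1.29 g/cm^3

1.29


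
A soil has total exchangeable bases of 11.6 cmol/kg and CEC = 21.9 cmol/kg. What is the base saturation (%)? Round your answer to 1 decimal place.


Step 1: BS = 100 * (sum of bases) / CEC
Step 2: BS = 100 * 11.6 / 21.9
Step 3: BS = 53.0%

53.0


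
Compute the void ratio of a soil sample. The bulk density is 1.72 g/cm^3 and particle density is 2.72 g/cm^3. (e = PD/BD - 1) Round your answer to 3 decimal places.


Step 1: e = PD / BD - 1
Step 2: e = 2.72 / 1.72 - 1
Step 3: e = 1.5814 - 1
Step 4: e = 0.581

0.581


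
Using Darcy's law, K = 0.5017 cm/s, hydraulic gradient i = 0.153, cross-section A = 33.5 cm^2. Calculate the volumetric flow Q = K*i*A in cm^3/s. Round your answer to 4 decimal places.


Step 1: Apply Darcy's law: Q = K * i * A
Step 2: Q = 0.5017 * 0.153 * 33.5
Step 3: Q = 2.5715 cm^3/s

2.5715


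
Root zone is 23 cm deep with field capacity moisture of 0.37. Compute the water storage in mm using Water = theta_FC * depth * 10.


Step 1: Water (mm) = theta_FC * depth (cm) * 10
Step 2: Water = 0.37 * 23 * 10
Step 3: Water = 85.1 mm

85.1


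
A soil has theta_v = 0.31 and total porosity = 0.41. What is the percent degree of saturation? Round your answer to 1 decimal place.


Step 1: S = 100 * theta_v / n
Step 2: S = 100 * 0.31 / 0.41
Step 3: S = 75.6%

75.6


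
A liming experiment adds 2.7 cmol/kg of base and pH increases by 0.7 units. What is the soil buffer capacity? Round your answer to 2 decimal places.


Step 1: BC = change in base / change in pH
Step 2: BC = 2.7 / 0.7
Step 3: BC = 3.86 cmol/(kg*pH unit)

3.86


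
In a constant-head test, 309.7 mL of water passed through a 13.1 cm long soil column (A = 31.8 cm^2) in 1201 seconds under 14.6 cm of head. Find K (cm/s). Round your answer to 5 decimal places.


Step 1: K = Q * L / (A * t * h)
Step 2: Numerator = 309.7 * 13.1 = 4057.07
Step 3: Denominator = 31.8 * 1201 * 14.6 = 557600.28
Step 4: K = 4057.07 / 557600.28 = 0.00728 cm/s

0.00728


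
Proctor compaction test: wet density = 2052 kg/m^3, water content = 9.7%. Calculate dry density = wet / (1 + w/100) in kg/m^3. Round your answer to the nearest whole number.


Step 1: Dry density = wet density / (1 + w/100)
Step 2: Dry density = 2052 / (1 + 9.7/100)
Step 3: Dry density = 2052 / 1.097
Step 4: Dry density = 1871 kg/m^3

1871


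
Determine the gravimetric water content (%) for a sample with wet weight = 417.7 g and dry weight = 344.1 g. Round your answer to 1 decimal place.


Step 1: Water mass = wet - dry = 417.7 - 344.1 = 73.6 g
Step 2: w = 100 * water mass / dry mass
Step 3: w = 100 * 73.6 / 344.1 = 21.4%

21.4


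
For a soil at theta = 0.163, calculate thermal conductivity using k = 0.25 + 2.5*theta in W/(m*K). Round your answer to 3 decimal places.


Step 1: k = 0.25 + 2.5 * theta
Step 2: k = 0.25 + 2.5 * 0.163
Step 3: k = 0.25 + 0.408
Step 4: k = 0.658 W/(m*K)

0.658


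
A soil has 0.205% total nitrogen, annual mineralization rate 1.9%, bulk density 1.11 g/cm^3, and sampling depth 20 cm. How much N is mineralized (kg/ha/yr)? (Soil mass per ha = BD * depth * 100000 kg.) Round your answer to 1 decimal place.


Step 1: Soil mass per ha = BD * depth * 100000 = 1.11 * 20 * 100000 = 2220000 kg
Step 2: Total N pool = soil mass * N%/100 = 2220000 * 0.205/100 = 4551.0 kg/ha
Step 3: N mineralized = N pool * rate%/100 = 4551.0 * 1.9/100 = 86.5 kg/ha/yr

86.5


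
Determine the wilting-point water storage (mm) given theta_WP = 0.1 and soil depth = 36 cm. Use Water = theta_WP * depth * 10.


Step 1: Water (mm) = theta_WP * depth * 10
Step 2: Water = 0.1 * 36 * 10
Step 3: Water = 36.0 mm

36.0


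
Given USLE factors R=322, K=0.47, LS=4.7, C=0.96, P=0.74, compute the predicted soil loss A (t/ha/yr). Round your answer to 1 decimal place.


Step 1: A = R * K * LS * C * P
Step 2: R * K = 322 * 0.47 = 151.34
Step 3: (R*K) * LS = 151.34 * 4.7 = 711.298
Step 4: * C * P = 711.298 * 0.96 * 0.74 = 505.3
Step 5: A = 505.3 t/(ha*yr)

505.3


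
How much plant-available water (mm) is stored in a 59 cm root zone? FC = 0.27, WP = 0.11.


Step 1: Available water = (FC - WP) * depth * 10
Step 2: AW = (0.27 - 0.11) * 59 * 10
Step 3: AW = 0.16 * 59 * 10
Step 4: AW = 94.4 mm

94.4


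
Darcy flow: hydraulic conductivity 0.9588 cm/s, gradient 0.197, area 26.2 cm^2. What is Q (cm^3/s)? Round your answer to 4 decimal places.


Step 1: Apply Darcy's law: Q = K * i * A
Step 2: Q = 0.9588 * 0.197 * 26.2
Step 3: Q = 4.9488 cm^3/s

4.9488


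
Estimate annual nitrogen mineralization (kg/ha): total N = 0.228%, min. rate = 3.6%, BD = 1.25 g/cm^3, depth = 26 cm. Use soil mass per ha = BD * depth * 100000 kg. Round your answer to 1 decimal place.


Step 1: Soil mass per ha = BD * depth * 100000 = 1.25 * 26 * 100000 = 3250000 kg
Step 2: Total N pool = soil mass * N%/100 = 3250000 * 0.228/100 = 7410.0 kg/ha
Step 3: N mineralized = N pool * rate%/100 = 7410.0 * 3.6/100 = 266.8 kg/ha/yr

266.8


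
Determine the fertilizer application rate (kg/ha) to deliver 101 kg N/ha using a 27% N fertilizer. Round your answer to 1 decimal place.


Step 1: Fertilizer rate = target N / (N content / 100)
Step 2: Rate = 101 / (27 / 100)
Step 3: Rate = 101 / 0.27
Step 4: Rate = 374.1 kg/ha

374.1


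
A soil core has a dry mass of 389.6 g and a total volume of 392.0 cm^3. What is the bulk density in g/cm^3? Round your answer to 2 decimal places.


Step 1: Identify the formula: BD = dry mass / volume
Step 2: Substitute values: BD = 389.6 / 392.0
Step 3: BD = 0.99 g/cm^3

0.99


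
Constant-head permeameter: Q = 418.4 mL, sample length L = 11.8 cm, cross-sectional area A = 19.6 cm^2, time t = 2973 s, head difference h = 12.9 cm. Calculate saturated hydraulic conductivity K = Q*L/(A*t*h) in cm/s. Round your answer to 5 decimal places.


Step 1: K = Q * L / (A * t * h)
Step 2: Numerator = 418.4 * 11.8 = 4937.12
Step 3: Denominator = 19.6 * 2973 * 12.9 = 751693.32
Step 4: K = 4937.12 / 751693.32 = 0.00657 cm/s

0.00657


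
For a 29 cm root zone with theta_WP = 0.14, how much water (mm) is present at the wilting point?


Step 1: Water (mm) = theta_WP * depth * 10
Step 2: Water = 0.14 * 29 * 10
Step 3: Water = 40.6 mm

40.6


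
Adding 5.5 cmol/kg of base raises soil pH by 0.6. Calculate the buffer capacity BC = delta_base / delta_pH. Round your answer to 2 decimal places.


Step 1: BC = change in base / change in pH
Step 2: BC = 5.5 / 0.6
Step 3: BC = 9.17 cmol/(kg*pH unit)

9.17


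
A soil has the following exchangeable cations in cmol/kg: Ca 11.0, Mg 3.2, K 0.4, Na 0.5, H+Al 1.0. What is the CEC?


Step 1: CEC = Ca + Mg + K + Na + (H+Al)
Step 2: CEC = 11.0 + 3.2 + 0.4 + 0.5 + 1.0
Step 3: CEC = 16.1 cmol/kg

16.1


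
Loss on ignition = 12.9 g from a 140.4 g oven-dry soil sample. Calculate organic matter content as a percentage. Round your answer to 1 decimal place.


Step 1: OM% = 100 * LOI / sample mass
Step 2: OM = 100 * 12.9 / 140.4
Step 3: OM = 9.2%

9.2


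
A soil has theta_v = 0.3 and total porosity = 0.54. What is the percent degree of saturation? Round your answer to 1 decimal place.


Step 1: S = 100 * theta_v / n
Step 2: S = 100 * 0.3 / 0.54
Step 3: S = 55.6%

55.6


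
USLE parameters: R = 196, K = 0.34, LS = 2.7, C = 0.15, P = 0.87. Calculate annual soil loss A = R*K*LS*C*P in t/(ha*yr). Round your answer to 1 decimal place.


Step 1: A = R * K * LS * C * P
Step 2: R * K = 196 * 0.34 = 66.64
Step 3: (R*K) * LS = 66.64 * 2.7 = 179.928
Step 4: * C * P = 179.928 * 0.15 * 0.87 = 23.5
Step 5: A = 23.5 t/(ha*yr)

23.5


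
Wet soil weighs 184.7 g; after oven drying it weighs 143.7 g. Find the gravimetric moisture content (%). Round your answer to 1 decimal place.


Step 1: Water mass = wet - dry = 184.7 - 143.7 = 41.0 g
Step 2: w = 100 * water mass / dry mass
Step 3: w = 100 * 41.0 / 143.7 = 28.5%

28.5


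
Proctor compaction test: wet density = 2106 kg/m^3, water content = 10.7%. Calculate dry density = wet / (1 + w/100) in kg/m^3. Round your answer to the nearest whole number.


Step 1: Dry density = wet density / (1 + w/100)
Step 2: Dry density = 2106 / (1 + 10.7/100)
Step 3: Dry density = 2106 / 1.107
Step 4: Dry density = 1902 kg/m^3

1902


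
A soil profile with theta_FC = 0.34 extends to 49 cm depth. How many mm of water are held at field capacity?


Step 1: Water (mm) = theta_FC * depth (cm) * 10
Step 2: Water = 0.34 * 49 * 10
Step 3: Water = 166.6 mm

166.6


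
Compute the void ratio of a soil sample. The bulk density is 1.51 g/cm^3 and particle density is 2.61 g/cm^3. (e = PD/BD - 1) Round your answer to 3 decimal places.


Step 1: e = PD / BD - 1
Step 2: e = 2.61 / 1.51 - 1
Step 3: e = 1.72848 - 1
Step 4: e = 0.728

0.728


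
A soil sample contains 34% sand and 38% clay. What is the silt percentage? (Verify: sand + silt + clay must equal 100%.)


Step 1: sand + silt + clay = 100%
Step 2: silt = 100 - sand - clay
Step 3: silt = 100 - 34 - 38
Step 4: silt = 28%

28


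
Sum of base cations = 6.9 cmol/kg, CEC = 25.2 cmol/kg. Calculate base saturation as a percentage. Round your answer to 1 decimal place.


Step 1: BS = 100 * (sum of bases) / CEC
Step 2: BS = 100 * 6.9 / 25.2
Step 3: BS = 27.4%

27.4


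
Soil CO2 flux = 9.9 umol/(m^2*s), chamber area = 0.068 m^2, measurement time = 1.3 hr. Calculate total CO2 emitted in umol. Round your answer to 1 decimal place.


Step 1: Convert time to seconds: 1.3 hr * 3600 = 4680.0 s
Step 2: Total = flux * area * time_s
Step 3: Total = 9.9 * 0.068 * 4680.0
Step 4: Total = 3150.6 umol

3150.6


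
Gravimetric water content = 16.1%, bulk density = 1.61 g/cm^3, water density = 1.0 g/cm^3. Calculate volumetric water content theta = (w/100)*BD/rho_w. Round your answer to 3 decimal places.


Step 1: theta = (w / 100) * BD / rho_w
Step 2: theta = (16.1 / 100) * 1.61 / 1.0
Step 3: theta = 0.161 * 1.61
Step 4: theta = 0.259

0.259


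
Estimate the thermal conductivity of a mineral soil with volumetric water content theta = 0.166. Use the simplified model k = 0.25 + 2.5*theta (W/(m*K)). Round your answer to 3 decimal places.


Step 1: k = 0.25 + 2.5 * theta
Step 2: k = 0.25 + 2.5 * 0.166
Step 3: k = 0.25 + 0.415
Step 4: k = 0.665 W/(m*K)

0.665


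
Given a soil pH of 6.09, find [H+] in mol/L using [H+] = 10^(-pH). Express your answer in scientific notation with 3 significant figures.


Step 1: [H+] = 10^(-pH)
Step 2: [H+] = 10^(-6.09)
Step 3: [H+] = 8.13e-07 mol/L

8.13e-07


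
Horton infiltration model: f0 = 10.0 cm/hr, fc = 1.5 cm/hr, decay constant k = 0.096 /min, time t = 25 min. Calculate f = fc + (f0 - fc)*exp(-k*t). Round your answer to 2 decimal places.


Step 1: f = fc + (f0 - fc) * exp(-k * t)
Step 2: exp(-0.096 * 25) = 0.090718
Step 3: f = 1.5 + (10.0 - 1.5) * 0.090718
Step 4: f = 1.5 + 8.5 * 0.090718
Step 5: f = 2.27 cm/hr

2.27


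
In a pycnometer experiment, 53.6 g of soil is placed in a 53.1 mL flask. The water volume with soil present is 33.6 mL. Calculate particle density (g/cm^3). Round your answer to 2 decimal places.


Step 1: Volume of solids = flask volume - water volume with soil
Step 2: V_solids = 53.1 - 33.6 = 19.5 mL
Step 3: Particle density = mass / V_solids = 53.6 / 19.5 = 2.75 g/cm^3

2.75


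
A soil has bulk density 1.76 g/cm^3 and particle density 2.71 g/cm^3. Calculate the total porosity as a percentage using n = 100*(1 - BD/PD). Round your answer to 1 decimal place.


Step 1: Formula: n = 100 * (1 - BD / PD)
Step 2: n = 100 * (1 - 1.76 / 2.71)
Step 3: n = 100 * (1 - 0.64945)
Step 4: n = 35.1%

35.1


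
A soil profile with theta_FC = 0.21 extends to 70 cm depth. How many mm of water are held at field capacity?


Step 1: Water (mm) = theta_FC * depth (cm) * 10
Step 2: Water = 0.21 * 70 * 10
Step 3: Water = 147.0 mm

147.0


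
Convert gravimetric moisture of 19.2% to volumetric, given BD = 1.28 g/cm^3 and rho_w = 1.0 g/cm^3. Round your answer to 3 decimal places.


Step 1: theta = (w / 100) * BD / rho_w
Step 2: theta = (19.2 / 100) * 1.28 / 1.0
Step 3: theta = 0.192 * 1.28
Step 4: theta = 0.246

0.246


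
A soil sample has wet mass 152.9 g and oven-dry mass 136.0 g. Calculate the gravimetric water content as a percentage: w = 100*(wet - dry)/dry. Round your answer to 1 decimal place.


Step 1: Water mass = wet - dry = 152.9 - 136.0 = 16.9 g
Step 2: w = 100 * water mass / dry mass
Step 3: w = 100 * 16.9 / 136.0 = 12.4%

12.4


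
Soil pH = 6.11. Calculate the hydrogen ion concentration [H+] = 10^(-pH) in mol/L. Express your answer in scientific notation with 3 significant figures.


Step 1: [H+] = 10^(-pH)
Step 2: [H+] = 10^(-6.11)
Step 3: [H+] = 7.76e-07 mol/L

7.76e-07


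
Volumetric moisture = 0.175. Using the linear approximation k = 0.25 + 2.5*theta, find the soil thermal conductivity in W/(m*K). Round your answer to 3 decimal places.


Step 1: k = 0.25 + 2.5 * theta
Step 2: k = 0.25 + 2.5 * 0.175
Step 3: k = 0.25 + 0.438
Step 4: k = 0.688 W/(m*K)

0.688


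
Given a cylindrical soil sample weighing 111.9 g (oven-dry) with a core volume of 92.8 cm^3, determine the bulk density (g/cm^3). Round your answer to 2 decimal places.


Step 1: Identify the formula: BD = dry mass / volume
Step 2: Substitute values: BD = 111.9 / 92.8
Step 3: BD = 1.21 g/cm^3

1.21


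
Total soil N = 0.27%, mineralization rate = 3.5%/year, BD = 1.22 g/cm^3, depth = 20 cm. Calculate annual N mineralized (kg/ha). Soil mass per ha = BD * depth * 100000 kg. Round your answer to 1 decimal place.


Step 1: Soil mass per ha = BD * depth * 100000 = 1.22 * 20 * 100000 = 2440000 kg
Step 2: Total N pool = soil mass * N%/100 = 2440000 * 0.27/100 = 6588.0 kg/ha
Step 3: N mineralized = N pool * rate%/100 = 6588.0 * 3.5/100 = 230.6 kg/ha/yr

230.6


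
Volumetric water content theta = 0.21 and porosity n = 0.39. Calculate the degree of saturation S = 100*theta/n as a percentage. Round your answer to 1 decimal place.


Step 1: S = 100 * theta_v / n
Step 2: S = 100 * 0.21 / 0.39
Step 3: S = 53.8%

53.8


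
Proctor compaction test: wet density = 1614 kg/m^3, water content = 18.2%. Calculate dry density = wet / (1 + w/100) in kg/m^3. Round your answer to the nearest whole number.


Step 1: Dry density = wet density / (1 + w/100)
Step 2: Dry density = 1614 / (1 + 18.2/100)
Step 3: Dry density = 1614 / 1.182
Step 4: Dry density = 1365 kg/m^3

1365


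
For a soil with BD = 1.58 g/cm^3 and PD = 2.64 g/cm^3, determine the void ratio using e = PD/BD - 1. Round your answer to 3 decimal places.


Step 1: e = PD / BD - 1
Step 2: e = 2.64 / 1.58 - 1
Step 3: e = 1.67089 - 1
Step 4: e = 0.671

0.671


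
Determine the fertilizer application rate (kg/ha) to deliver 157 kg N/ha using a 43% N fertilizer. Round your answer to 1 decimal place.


Step 1: Fertilizer rate = target N / (N content / 100)
Step 2: Rate = 157 / (43 / 100)
Step 3: Rate = 157 / 0.43
Step 4: Rate = 365.1 kg/ha

365.1


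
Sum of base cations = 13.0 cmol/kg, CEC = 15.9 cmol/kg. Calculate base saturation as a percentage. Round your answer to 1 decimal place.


Step 1: BS = 100 * (sum of bases) / CEC
Step 2: BS = 100 * 13.0 / 15.9
Step 3: BS = 81.8%

81.8


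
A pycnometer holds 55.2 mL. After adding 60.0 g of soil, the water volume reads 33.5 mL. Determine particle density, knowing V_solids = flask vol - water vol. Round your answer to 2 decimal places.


Step 1: Volume of solids = flask volume - water volume with soil
Step 2: V_solids = 55.2 - 33.5 = 21.7 mL
Step 3: Particle density = mass / V_solids = 60.0 / 21.7 = 2.76 g/cm^3

2.76


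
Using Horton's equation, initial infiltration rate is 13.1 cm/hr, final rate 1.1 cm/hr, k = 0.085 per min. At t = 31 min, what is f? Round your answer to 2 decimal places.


Step 1: f = fc + (f0 - fc) * exp(-k * t)
Step 2: exp(-0.085 * 31) = 0.071719
Step 3: f = 1.1 + (13.1 - 1.1) * 0.071719
Step 4: f = 1.1 + 12.0 * 0.071719
Step 5: f = 1.96 cm/hr

1.96


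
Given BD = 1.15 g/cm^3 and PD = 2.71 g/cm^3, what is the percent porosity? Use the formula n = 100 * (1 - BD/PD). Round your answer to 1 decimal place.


Step 1: Formula: n = 100 * (1 - BD / PD)
Step 2: n = 100 * (1 - 1.15 / 2.71)
Step 3: n = 100 * (1 - 0.42435)
Step 4: n = 57.6%

57.6


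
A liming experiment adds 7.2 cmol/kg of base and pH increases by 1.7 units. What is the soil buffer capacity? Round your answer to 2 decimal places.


Step 1: BC = change in base / change in pH
Step 2: BC = 7.2 / 1.7
Step 3: BC = 4.24 cmol/(kg*pH unit)

4.24


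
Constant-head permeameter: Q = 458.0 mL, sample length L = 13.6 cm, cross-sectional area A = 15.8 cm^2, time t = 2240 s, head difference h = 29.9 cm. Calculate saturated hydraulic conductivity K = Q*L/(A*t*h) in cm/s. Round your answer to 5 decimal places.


Step 1: K = Q * L / (A * t * h)
Step 2: Numerator = 458.0 * 13.6 = 6228.8
Step 3: Denominator = 15.8 * 2240 * 29.9 = 1058220.8
Step 4: K = 6228.8 / 1058220.8 = 0.00589 cm/s

0.00589


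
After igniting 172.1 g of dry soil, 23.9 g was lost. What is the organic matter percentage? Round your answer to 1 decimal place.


Step 1: OM% = 100 * LOI / sample mass
Step 2: OM = 100 * 23.9 / 172.1
Step 3: OM = 13.9%

13.9


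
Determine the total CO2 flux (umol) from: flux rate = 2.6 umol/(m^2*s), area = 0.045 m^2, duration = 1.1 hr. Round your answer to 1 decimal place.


Step 1: Convert time to seconds: 1.1 hr * 3600 = 3960.0 s
Step 2: Total = flux * area * time_s
Step 3: Total = 2.6 * 0.045 * 3960.0
Step 4: Total = 463.3 umol

463.3


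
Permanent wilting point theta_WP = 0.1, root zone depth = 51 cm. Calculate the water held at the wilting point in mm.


Step 1: Water (mm) = theta_WP * depth * 10
Step 2: Water = 0.1 * 51 * 10
Step 3: Water = 51.0 mm

51.0


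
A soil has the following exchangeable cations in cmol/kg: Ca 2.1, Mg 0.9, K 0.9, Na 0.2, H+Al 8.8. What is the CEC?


Step 1: CEC = Ca + Mg + K + Na + (H+Al)
Step 2: CEC = 2.1 + 0.9 + 0.9 + 0.2 + 8.8
Step 3: CEC = 12.9 cmol/kg

12.9


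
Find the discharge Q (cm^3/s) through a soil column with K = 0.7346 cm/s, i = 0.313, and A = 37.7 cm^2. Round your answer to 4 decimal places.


Step 1: Apply Darcy's law: Q = K * i * A
Step 2: Q = 0.7346 * 0.313 * 37.7
Step 3: Q = 8.6684 cm^3/s

8.6684


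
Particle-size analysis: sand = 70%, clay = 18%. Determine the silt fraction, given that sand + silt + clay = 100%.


Step 1: sand + silt + clay = 100%
Step 2: silt = 100 - sand - clay
Step 3: silt = 100 - 70 - 18
Step 4: silt = 12%

12


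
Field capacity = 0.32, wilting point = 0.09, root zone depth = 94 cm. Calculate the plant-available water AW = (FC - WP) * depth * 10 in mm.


Step 1: Available water = (FC - WP) * depth * 10
Step 2: AW = (0.32 - 0.09) * 94 * 10
Step 3: AW = 0.23 * 94 * 10
Step 4: AW = 216.2 mm

216.2


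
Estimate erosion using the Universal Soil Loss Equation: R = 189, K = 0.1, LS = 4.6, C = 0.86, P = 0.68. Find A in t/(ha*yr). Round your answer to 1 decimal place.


Step 1: A = R * K * LS * C * P
Step 2: R * K = 189 * 0.1 = 18.9
Step 3: (R*K) * LS = 18.9 * 4.6 = 86.94
Step 4: * C * P = 86.94 * 0.86 * 0.68 = 50.8
Step 5: A = 50.8 t/(ha*yr)

50.8
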